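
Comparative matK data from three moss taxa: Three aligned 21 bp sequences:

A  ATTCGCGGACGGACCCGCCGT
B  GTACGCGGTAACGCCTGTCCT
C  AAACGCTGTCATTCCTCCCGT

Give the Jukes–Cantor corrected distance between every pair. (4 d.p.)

A–B: 10/21 sites differ → p ≈ 0.47619, d = −0.75 ln(1 − 0.63492) = 0.755729 ≈ 0.7557.
A–C: 9/21 sites differ → p ≈ 0.428571, d = −0.75 ln(1 − 0.571428) = 0.635472 ≈ 0.6355.
B–C: 9/21 sites differ → p ≈ 0.428571, d = −0.75 ln(1 − 0.571428) = 0.635472 ≈ 0.6355.

d(A,B) = 0.7557, d(A,C) = 0.6355, d(B,C) = 0.6355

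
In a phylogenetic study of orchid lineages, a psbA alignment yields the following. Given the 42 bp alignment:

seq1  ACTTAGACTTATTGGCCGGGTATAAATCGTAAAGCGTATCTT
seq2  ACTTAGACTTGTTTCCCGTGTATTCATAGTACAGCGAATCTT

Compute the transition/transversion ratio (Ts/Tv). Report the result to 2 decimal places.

Transitions are A↔G and C↔T; transversions are all other mismatches.
Transitions: 1. Transversions: 8.
R = 1/8 = 0.125 ≈ 0.13 (to 2 d.p.).

0.13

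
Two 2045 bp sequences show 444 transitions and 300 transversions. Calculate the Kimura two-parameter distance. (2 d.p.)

P = 444/2045 ≈ 0.217115 and Q = 300/2045 ≈ 0.146699.
Under the Kimura two-parameter model, d = −½ ln(1 − 2P − Q) − ¼ ln(1 − 2Q).
1 − 2P − Q = 0.419071, giving −½ ln(0.419071) = 0.434857.
1 − 2Q = 0.706602, giving −¼ ln(0.706602) = 0.086822.
d = 0.434857 + 0.086822 = 0.521679.

0.52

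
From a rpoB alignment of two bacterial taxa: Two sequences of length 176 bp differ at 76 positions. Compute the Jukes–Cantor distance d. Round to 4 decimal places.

0.6431

p = 76/176 ≈ 0.431818.
d = −(3/4) ln(1 − 4p/3) = −0.75 ln(1 − 0.575757) = −0.75 ln(0.424243)
  = −0.75 × (-0.857449) = 0.643087 substitutions/site.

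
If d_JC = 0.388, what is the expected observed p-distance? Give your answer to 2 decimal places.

p = (3/4)(1 − e^(−4d/3)) = 0.75 × (1 − e^(-0.517333)) = 0.75 × (1 − 0.596108) = 0.302919.

0.30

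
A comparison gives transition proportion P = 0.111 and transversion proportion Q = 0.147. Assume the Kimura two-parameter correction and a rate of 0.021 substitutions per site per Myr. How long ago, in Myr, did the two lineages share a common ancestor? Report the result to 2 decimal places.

7.55

Under the Kimura two-parameter model, d = −½ ln(1 − 2P − Q) − ¼ ln(1 − 2Q).
1 − 2P − Q = 0.631, giving −½ ln(0.631) = 0.230225.
1 − 2Q = 0.706, giving −¼ ln(0.706) = 0.087035.
d = 0.230225 + 0.087035 = 0.317260.
Under a molecular clock d = 2μt, so t = d/(2μ) = 0.317260 / (2 × 0.021) = 7.55 Myr.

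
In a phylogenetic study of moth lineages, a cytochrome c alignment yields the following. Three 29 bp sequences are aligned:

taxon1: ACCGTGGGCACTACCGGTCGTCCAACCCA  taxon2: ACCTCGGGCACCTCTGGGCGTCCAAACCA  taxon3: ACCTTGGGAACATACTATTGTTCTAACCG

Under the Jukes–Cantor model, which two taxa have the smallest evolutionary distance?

taxon1 and taxon2

taxon1–taxon2: 7/29 differ, p = 0.241, d = 0.291.
taxon1–taxon3: 12/29 differ, p = 0.414, d = 0.602.
taxon2–taxon3: 12/29 differ, p = 0.414, d = 0.602.
The smallest distance is between taxon1 and taxon2.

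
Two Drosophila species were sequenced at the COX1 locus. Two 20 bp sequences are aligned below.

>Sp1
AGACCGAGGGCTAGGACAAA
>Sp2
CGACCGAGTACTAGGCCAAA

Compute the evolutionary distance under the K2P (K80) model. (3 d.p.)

Of 20 sites, 1 differences are transitions and 3 are transversions, so P = 1/20 = 0.05 and Q = 3/20 = 0.15.
Under the Kimura two-parameter model, d = −½ ln(1 − 2P − Q) − ¼ ln(1 − 2Q).
1 − 2P − Q = 0.75, giving −½ ln(0.75) = 0.143841.
1 − 2Q = 0.7, giving −¼ ln(0.7) = 0.089169.
d = 0.143841 + 0.089169 = 0.233010.

0.233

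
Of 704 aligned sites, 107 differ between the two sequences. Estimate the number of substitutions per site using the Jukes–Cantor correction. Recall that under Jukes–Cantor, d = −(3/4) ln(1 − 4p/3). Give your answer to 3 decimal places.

p = 107/704 ≈ 0.151989.
d = −(3/4) ln(1 − 4p/3) = −0.75 ln(1 − 0.202652) = −0.75 ln(0.797348)
  = −0.75 × (-0.226464) = 0.169848 substitutions/site.

0.170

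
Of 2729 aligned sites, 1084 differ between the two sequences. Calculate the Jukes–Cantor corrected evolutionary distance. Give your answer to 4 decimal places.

0.5657

p = 1084/2729 ≈ 0.397215.
d = −(3/4) ln(1 − 4p/3) = −0.75 ln(1 − 0.52962) = −0.75 ln(0.47038)
  = −0.75 × (-0.754214) = 0.565661 substitutions/site.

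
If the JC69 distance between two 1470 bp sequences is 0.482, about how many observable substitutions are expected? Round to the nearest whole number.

Invert JC69: p = (3/4)(1 − e^(−4d/3)) = 0.75 × (1 − e^(-0.642667)) = 0.75 × (1 − 0.525888) = 0.355584.
Expected differing sites = pL ≈ 0.355584 × 1470 = 522.70848 ≈ 523.

523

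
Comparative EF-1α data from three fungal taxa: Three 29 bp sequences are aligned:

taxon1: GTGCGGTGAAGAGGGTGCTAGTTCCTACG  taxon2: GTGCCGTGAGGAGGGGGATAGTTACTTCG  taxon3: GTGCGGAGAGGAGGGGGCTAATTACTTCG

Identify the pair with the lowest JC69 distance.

taxon1–taxon2: 6/29 differ, p = 0.207, d = 0.242.
taxon1–taxon3: 6/29 differ, p = 0.207, d = 0.242.
taxon2–taxon3: 4/29 differ, p = 0.138, d = 0.152.
The smallest distance is between taxon2 and taxon3.

taxon2 and taxon3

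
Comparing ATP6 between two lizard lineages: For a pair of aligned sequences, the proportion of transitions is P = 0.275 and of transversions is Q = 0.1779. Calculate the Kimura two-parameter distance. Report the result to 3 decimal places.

Under the Kimura two-parameter model, d = −½ ln(1 − 2P − Q) − ¼ ln(1 − 2Q).
1 − 2P − Q = 0.2721, giving −½ ln(0.2721) = 0.650793.
1 − 2Q = 0.6442, giving −¼ ln(0.6442) = 0.109937.
d = 0.650793 + 0.109937 = 0.760730.

0.761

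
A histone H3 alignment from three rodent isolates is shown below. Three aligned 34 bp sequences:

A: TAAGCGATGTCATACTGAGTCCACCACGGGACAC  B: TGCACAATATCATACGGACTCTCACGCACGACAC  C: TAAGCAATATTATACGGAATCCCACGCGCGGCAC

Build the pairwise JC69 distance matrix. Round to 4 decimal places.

d(A,B) = 0.5347, d(A,C) = 0.3734, d(B,C) = 0.2824

A–B: 13/34 sites differ → p ≈ 0.382353, d = −0.75 ln(1 − 0.509804) = 0.534712 ≈ 0.5347.
A–C: 10/34 sites differ → p ≈ 0.294118, d = −0.75 ln(1 − 0.392157) = 0.373379 ≈ 0.3734.
B–C: 8/34 sites differ → p ≈ 0.235294, d = −0.75 ln(1 − 0.313725) = 0.282358 ≈ 0.2824.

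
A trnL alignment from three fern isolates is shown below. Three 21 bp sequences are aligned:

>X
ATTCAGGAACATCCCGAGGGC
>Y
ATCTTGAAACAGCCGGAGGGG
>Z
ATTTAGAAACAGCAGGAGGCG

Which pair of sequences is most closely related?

X–Y: 7/21 differ, p = 0.333, d = 0.441.
X–Z: 7/21 differ, p = 0.333, d = 0.441.
Y–Z: 4/21 differ, p = 0.190, d = 0.220.
The smallest distance is between Y and Z.

Y and Z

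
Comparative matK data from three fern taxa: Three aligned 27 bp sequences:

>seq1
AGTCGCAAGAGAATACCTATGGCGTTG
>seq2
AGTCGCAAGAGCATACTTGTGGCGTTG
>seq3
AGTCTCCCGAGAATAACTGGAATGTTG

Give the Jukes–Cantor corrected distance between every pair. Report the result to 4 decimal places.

d(seq1,seq2) = 0.1203, d(seq1,seq3) = 0.4408, d(seq2,seq3) = 0.5107

seq1–seq2: 3/27 sites differ → p ≈ 0.111111, d = −0.75 ln(1 − 0.148148) = 0.120257 ≈ 0.1203.
seq1–seq3: 9/27 sites differ → p ≈ 0.333333, d = −0.75 ln(1 − 0.444444) = 0.440839 ≈ 0.4408.
seq2–seq3: 10/27 sites differ → p ≈ 0.37037, d = −0.75 ln(1 − 0.493827) = 0.510658 ≈ 0.5107.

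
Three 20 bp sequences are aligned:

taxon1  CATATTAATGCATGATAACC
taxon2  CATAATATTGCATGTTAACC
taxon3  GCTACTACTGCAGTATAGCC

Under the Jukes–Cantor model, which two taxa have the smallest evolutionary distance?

taxon1–taxon2: 3/20 differ, p = 0.150, d = 0.167.
taxon1–taxon3: 7/20 differ, p = 0.350, d = 0.471.
taxon2–taxon3: 8/20 differ, p = 0.400, d = 0.572.
The smallest distance is between taxon1 and taxon2.

taxon1 and taxon2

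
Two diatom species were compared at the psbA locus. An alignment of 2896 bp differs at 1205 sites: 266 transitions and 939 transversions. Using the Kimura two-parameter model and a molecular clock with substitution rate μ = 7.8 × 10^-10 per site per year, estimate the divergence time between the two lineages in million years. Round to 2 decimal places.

P = 266/2896 ≈ 0.091851 and Q = 939/2896 ≈ 0.32424.
Under the Kimura two-parameter model, d = −½ ln(1 − 2P − Q) − ¼ ln(1 − 2Q).
1 − 2P − Q = 0.492058, giving −½ ln(0.492058) = 0.354579.
1 − 2Q = 0.35152, giving −¼ ln(0.35152) = 0.261372.
d = 0.354579 + 0.261372 = 0.615951.
Under a molecular clock d = 2μt, so t = d/(2μ) = 0.615951 / (2 × 7.8 × 10^-10) = 394.84 million years.

394.84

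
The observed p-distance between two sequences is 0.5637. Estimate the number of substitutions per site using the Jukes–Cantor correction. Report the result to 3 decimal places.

1.045

d = −(3/4) ln(1 − 4p/3) = −0.75 ln(1 − 0.7516) = −0.75 ln(0.2484)
  = −0.75 × (-1.392715) = 1.044536 substitutions/site.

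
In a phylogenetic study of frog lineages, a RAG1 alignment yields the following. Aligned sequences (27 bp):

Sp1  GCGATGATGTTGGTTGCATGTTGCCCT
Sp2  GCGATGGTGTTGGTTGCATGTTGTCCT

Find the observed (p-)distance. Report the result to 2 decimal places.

0.07

The sequences differ at 2 of 27 positions (sites 7, 24).
p = 2/27 = 0.074074… ≈ 0.07 (to 2 d.p.).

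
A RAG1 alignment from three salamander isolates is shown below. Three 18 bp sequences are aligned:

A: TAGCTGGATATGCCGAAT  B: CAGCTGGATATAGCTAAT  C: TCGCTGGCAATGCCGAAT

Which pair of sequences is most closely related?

A–B: 4/18 differ, p = 0.222, d = 0.264.
A–C: 3/18 differ, p = 0.167, d = 0.188.
B–C: 7/18 differ, p = 0.389, d = 0.548.
The smallest distance is between A and C.

A and C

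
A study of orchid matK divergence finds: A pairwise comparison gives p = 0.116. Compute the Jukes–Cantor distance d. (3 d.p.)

d = −(3/4) ln(1 − 4p/3) = −0.75 ln(1 − 0.154667) = −0.75 ln(0.845333)
  = −0.75 × (-0.168025) = 0.126019 substitutions/site.

0.126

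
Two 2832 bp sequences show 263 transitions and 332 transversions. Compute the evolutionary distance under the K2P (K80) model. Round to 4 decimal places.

0.2473

P = 263/2832 ≈ 0.092867 and Q = 332/2832 ≈ 0.117232.
Under the Kimura two-parameter model, d = −½ ln(1 − 2P − Q) − ¼ ln(1 − 2Q).
1 − 2P − Q = 0.697034, giving −½ ln(0.697034) = 0.180461.
1 − 2Q = 0.765536, giving −¼ ln(0.765536) = 0.066795.
d = 0.180461 + 0.066795 = 0.247256.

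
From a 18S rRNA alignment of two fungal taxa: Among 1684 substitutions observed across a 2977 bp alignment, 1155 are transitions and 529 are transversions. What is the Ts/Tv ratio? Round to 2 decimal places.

2.18

R = 1155/529 = 2.183364… ≈ 2.18 (to 2 d.p.).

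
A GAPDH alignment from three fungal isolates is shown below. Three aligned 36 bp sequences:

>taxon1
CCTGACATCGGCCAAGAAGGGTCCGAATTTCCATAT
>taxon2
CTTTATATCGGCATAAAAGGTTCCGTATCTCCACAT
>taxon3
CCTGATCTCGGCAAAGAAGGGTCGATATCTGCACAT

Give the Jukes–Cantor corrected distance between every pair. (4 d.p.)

d(taxon1,taxon2) = 0.3470, d(taxon1,taxon3) = 0.3041, d(taxon2,taxon3) = 0.3041

taxon1–taxon2: 10/36 sites differ → p ≈ 0.277778, d = −0.75 ln(1 − 0.370371) = 0.346968 ≈ 0.3470.
taxon1–taxon3: 9/36 sites differ → p = 0.25, d = −0.75 ln(1 − 0.333333) = 0.304098 ≈ 0.3041.
taxon2–taxon3: 9/36 sites differ → p = 0.25, d = −0.75 ln(1 − 0.333333) = 0.304098 ≈ 0.3041.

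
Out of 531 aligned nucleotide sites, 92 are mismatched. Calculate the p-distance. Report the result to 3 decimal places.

0.173

p = 92/531 = 0.173258… ≈ 0.173 (to 3 d.p.).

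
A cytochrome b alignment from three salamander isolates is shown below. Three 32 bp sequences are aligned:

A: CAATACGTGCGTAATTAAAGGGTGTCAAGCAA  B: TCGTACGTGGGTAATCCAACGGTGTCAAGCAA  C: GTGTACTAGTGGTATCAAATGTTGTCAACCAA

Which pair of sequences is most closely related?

A and B

A–B: 7/32 differ, p = 0.219, d = 0.259.
A–C: 12/32 differ, p = 0.375, d = 0.520.
B–C: 11/32 differ, p = 0.344, d = 0.460.
The smallest distance is between A and B.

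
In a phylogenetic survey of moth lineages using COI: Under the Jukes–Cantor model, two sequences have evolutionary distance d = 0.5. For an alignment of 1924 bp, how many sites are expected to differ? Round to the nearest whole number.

Invert JC69: p = (3/4)(1 − e^(−4d/3)) = 0.75 × (1 − e^(-0.666667)) = 0.75 × (1 − 0.513417) = 0.364937.
Expected differing sites = pL ≈ 0.364937 × 1924 = 702.138788 ≈ 702.

702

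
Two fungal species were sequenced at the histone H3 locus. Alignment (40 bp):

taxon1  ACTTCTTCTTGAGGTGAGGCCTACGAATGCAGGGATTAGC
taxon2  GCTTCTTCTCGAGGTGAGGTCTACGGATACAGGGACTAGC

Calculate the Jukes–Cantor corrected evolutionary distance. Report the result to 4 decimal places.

0.1674

The sequences differ at 6 of 40 sites (1, 10, 20, 26, 29, 36), so p = 6/40 = 0.15.
d = −(3/4) ln(1 − 4p/3) = −0.75 ln(1 − 0.2) = −0.75 ln(0.8)
  = −0.75 × (-0.223144) = 0.167358 substitutions/site.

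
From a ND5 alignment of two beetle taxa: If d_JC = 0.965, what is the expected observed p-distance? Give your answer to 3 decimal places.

p = (3/4)(1 − e^(−4d/3)) = 0.75 × (1 − e^(-1.286667)) = 0.75 × (1 − 0.276190) = 0.542858.

0.543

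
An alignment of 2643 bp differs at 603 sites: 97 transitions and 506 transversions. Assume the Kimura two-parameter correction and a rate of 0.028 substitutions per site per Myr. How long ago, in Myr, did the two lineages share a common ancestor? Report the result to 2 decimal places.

4.90

P = 97/2643 ≈ 0.036701 and Q = 506/2643 ≈ 0.191449.
Under the Kimura two-parameter model, d = −½ ln(1 − 2P − Q) − ¼ ln(1 − 2Q).
1 − 2P − Q = 0.735149, giving −½ ln(0.735149) = 0.153841.
1 − 2Q = 0.617102, giving −¼ ln(0.617102) = 0.120680.
d = 0.153841 + 0.120680 = 0.274521.
Under a molecular clock d = 2μt, so t = d/(2μ) = 0.274521 / (2 × 0.028) = 4.90 Myr.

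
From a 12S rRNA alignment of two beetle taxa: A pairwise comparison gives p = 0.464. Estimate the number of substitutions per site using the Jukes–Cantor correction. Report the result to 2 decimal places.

0.72

d = −(3/4) ln(1 − 4p/3) = −0.75 ln(1 − 0.618667) = −0.75 ln(0.381333)
  = −0.75 × (-0.964082) = 0.723062 substitutions/site.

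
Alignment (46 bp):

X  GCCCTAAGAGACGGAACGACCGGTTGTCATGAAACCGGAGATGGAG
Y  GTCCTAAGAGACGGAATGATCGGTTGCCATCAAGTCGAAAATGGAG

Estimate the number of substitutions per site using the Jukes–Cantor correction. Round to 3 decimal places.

The sequences differ at 9 of 46 sites (2, 17, 20, 27, 31, 34, 35, 38, 40), so p = 9/46 ≈ 0.195652.
d = −(3/4) ln(1 − 4p/3) = −0.75 ln(1 − 0.260869) = −0.75 ln(0.739131)
  = −0.75 × (-0.302280) = 0.226710 substitutions/site.

0.227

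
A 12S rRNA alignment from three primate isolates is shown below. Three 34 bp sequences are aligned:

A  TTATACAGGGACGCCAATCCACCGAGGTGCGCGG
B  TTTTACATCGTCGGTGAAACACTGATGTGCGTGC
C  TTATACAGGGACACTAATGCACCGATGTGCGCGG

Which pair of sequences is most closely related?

A–B: 13/34 differ, p = 0.382, d = 0.535.
A–C: 4/34 differ, p = 0.118, d = 0.128.
B–C: 12/34 differ, p = 0.353, d = 0.477.
The smallest distance is between A and C.

A and C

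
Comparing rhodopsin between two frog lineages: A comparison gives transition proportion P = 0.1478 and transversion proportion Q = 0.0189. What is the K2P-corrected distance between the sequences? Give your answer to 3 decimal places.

Under the Kimura two-parameter model, d = −½ ln(1 − 2P − Q) − ¼ ln(1 − 2Q).
1 − 2P − Q = 0.6855, giving −½ ln(0.6855) = 0.188803.
1 − 2Q = 0.9622, giving −¼ ln(0.9622) = 0.009633.
d = 0.188803 + 0.009633 = 0.198436.

0.198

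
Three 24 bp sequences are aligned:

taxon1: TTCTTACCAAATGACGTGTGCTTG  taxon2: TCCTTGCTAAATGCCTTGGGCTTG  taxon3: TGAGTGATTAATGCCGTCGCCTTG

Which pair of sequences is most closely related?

taxon1 and taxon2

taxon1–taxon2: 6/24 differ, p = 0.250, d = 0.304.
taxon1–taxon3: 11/24 differ, p = 0.458, d = 0.708.
taxon2–taxon3: 8/24 differ, p = 0.333, d = 0.441.
The smallest distance is between taxon1 and taxon2.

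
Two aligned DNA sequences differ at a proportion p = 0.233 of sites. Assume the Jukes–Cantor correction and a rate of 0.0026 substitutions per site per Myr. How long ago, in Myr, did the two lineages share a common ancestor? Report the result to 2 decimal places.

d = −(3/4) ln(1 − 4p/3) = −0.75 ln(1 − 0.310667) = −0.75 ln(0.689333)
  = −0.75 × (-0.372031) = 0.279023 substitutions/site.
Under a molecular clock d = 2μt, so t = d/(2μ) = 0.279023 / (2 × 0.0026) = 53.66 Myr.

53.66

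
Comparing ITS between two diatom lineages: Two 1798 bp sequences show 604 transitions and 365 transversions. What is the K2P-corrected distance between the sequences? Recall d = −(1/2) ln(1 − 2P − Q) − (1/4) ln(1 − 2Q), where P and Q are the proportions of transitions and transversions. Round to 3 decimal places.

1.169

P = 604/1798 ≈ 0.335929 and Q = 365/1798 ≈ 0.203003.
Under the Kimura two-parameter model, d = −½ ln(1 − 2P − Q) − ¼ ln(1 − 2Q).
1 − 2P − Q = 0.125139, giving −½ ln(0.125139) = 1.039165.
1 − 2Q = 0.593994, giving −¼ ln(0.593994) = 0.130222.
d = 1.039165 + 0.130222 = 1.169387.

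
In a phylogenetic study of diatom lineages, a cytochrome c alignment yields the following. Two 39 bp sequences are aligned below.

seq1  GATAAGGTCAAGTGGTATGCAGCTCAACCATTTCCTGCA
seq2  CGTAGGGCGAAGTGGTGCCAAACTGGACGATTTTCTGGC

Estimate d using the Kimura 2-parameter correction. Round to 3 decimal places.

0.610

Of 39 sites, 8 differences are transitions and 8 are transversions, so P = 8/39 ≈ 0.205128 and Q = 8/39 ≈ 0.205128.
Under the Kimura two-parameter model, d = −½ ln(1 − 2P − Q) − ¼ ln(1 − 2Q).
1 − 2P − Q = 0.384616, giving −½ ln(0.384616) = 0.477755.
1 − 2Q = 0.589744, giving −¼ ln(0.589744) = 0.132017.
d = 0.477755 + 0.132017 = 0.609772.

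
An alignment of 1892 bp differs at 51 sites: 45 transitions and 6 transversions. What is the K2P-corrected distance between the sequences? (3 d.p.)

0.028

P = 45/1892 ≈ 0.023784 and Q = 6/1892 ≈ 0.003171.
Under the Kimura two-parameter model, d = −½ ln(1 − 2P − Q) − ¼ ln(1 − 2Q).
1 − 2P − Q = 0.949261, giving −½ ln(0.949261) = 0.026036.
1 − 2Q = 0.993658, giving −¼ ln(0.993658) = 0.001591.
d = 0.026036 + 0.001591 = 0.027627.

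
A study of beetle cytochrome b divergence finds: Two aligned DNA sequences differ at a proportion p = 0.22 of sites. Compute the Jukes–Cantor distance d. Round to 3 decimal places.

0.260

d = −(3/4) ln(1 − 4p/3) = −0.75 ln(1 − 0.293333) = −0.75 ln(0.706667)
  = −0.75 × (-0.347196) = 0.260397 substitutions/site.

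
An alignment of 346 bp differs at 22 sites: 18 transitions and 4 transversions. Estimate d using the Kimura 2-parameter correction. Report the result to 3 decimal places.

0.067

P = 18/346 ≈ 0.052023 and Q = 4/346 ≈ 0.011561.
Under the Kimura two-parameter model, d = −½ ln(1 − 2P − Q) − ¼ ln(1 − 2Q).
1 − 2P − Q = 0.884393, giving −½ ln(0.884393) = 0.061427.
1 − 2Q = 0.976878, giving −¼ ln(0.976878) = 0.005848.
d = 0.061427 + 0.005848 = 0.067275.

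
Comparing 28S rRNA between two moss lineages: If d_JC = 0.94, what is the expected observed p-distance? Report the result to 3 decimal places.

0.536

p = (3/4)(1 − e^(−4d/3)) = 0.75 × (1 − e^(-1.253333)) = 0.75 × (1 − 0.285551) = 0.535837.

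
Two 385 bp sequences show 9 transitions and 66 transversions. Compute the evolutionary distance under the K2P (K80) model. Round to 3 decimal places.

0.228

P = 9/385 ≈ 0.023377 and Q = 66/385 ≈ 0.171429.
Under the Kimura two-parameter model, d = −½ ln(1 − 2P − Q) − ¼ ln(1 − 2Q).
1 − 2P − Q = 0.781817, giving −½ ln(0.781817) = 0.123067.
1 − 2Q = 0.657142, giving −¼ ln(0.657142) = 0.104964.
d = 0.123067 + 0.104964 = 0.228031.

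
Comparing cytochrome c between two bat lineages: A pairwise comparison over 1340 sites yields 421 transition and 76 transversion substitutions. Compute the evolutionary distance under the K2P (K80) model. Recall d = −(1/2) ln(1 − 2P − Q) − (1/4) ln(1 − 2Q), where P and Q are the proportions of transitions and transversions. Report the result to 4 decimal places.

0.6078

P = 421/1340 ≈ 0.314179 and Q = 76/1340 ≈ 0.056716.
Under the Kimura two-parameter model, d = −½ ln(1 − 2P − Q) − ¼ ln(1 − 2Q).
1 − 2P − Q = 0.314926, giving −½ ln(0.314926) = 0.577709.
1 − 2Q = 0.886568, giving −¼ ln(0.886568) = 0.030099.
d = 0.577709 + 0.030099 = 0.607808.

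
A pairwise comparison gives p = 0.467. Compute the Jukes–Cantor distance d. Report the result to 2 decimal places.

d = −(3/4) ln(1 − 4p/3) = −0.75 ln(1 − 0.622667) = −0.75 ln(0.377333)
  = −0.75 × (-0.974627) = 0.730970 substitutions/site.

0.73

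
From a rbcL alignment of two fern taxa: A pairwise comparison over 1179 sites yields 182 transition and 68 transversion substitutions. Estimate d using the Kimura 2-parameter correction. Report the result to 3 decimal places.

P = 182/1179 ≈ 0.154368 and Q = 68/1179 ≈ 0.057676.
Under the Kimura two-parameter model, d = −½ ln(1 − 2P − Q) − ¼ ln(1 − 2Q).
1 − 2P − Q = 0.633588, giving −½ ln(0.633588) = 0.228178.
1 − 2Q = 0.884648, giving −¼ ln(0.884648) = 0.030641.
d = 0.228178 + 0.030641 = 0.258819.

0.259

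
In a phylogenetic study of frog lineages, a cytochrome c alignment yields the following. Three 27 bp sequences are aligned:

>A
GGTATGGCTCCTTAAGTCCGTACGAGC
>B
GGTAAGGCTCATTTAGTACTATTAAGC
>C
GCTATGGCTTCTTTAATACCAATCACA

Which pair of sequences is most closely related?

A and B

A–B: 9/27 differ, p = 0.333, d = 0.441.
A–C: 11/27 differ, p = 0.407, d = 0.588.
B–C: 10/27 differ, p = 0.370, d = 0.511.
The smallest distance is between A and B.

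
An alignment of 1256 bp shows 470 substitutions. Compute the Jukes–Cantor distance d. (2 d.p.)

0.52

p = 470/1256 ≈ 0.374204.
d = −(3/4) ln(1 − 4p/3) = −0.75 ln(1 − 0.498939) = −0.75 ln(0.501061)
  = −0.75 × (-0.691027) = 0.518270 substitutions/site.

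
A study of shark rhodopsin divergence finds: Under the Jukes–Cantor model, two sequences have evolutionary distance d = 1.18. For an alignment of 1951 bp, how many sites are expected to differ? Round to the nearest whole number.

Invert JC69: p = (3/4)(1 − e^(−4d/3)) = 0.75 × (1 − e^(-1.573333)) = 0.75 × (1 − 0.207353) = 0.594485.
Expected differing sites = pL ≈ 0.594485 × 1951 = 1159.840235 ≈ 1160.

1160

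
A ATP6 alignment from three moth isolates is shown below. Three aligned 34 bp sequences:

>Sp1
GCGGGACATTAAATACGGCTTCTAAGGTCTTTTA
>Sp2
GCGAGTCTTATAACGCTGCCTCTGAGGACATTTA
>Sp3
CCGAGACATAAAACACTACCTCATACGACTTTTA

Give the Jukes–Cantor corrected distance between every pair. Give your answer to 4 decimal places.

Sp1–Sp2: 12/34 sites differ → p ≈ 0.352941, d = −0.75 ln(1 − 0.470588) = 0.476991 ≈ 0.4770.
Sp1–Sp3: 11/34 sites differ → p ≈ 0.323529, d = −0.75 ln(1 − 0.431372) = 0.423397 ≈ 0.4234.
Sp2–Sp3: 10/34 sites differ → p ≈ 0.294118, d = −0.75 ln(1 − 0.392157) = 0.373379 ≈ 0.3734.

d(Sp1,Sp2) = 0.4770, d(Sp1,Sp3) = 0.4234, d(Sp2,Sp3) = 0.3734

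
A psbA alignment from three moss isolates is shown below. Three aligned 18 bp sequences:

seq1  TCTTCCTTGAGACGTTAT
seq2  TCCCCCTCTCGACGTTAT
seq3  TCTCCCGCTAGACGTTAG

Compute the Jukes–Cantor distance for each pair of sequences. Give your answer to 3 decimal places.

d(seq1,seq2) = 0.347, d(seq1,seq3) = 0.347, d(seq2,seq3) = 0.264

seq1–seq2: 5/18 sites differ → p ≈ 0.277778, d = −0.75 ln(1 − 0.370371) = 0.346968 ≈ 0.347.
seq1–seq3: 5/18 sites differ → p ≈ 0.277778, d = −0.75 ln(1 − 0.370371) = 0.346968 ≈ 0.347.
seq2–seq3: 4/18 sites differ → p ≈ 0.222222, d = −0.75 ln(1 − 0.296296) = 0.263548 ≈ 0.264.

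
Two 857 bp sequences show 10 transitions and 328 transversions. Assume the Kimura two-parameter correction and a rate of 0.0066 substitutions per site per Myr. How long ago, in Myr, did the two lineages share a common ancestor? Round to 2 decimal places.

47.20

P = 10/857 ≈ 0.011669 and Q = 328/857 ≈ 0.38273.
Under the Kimura two-parameter model, d = −½ ln(1 − 2P − Q) − ¼ ln(1 − 2Q).
1 − 2P − Q = 0.593932, giving −½ ln(0.593932) = 0.260495.
1 − 2Q = 0.23454, giving −¼ ln(0.23454) = 0.362532.
d = 0.260495 + 0.362532 = 0.623027.
Under a molecular clock d = 2μt, so t = d/(2μ) = 0.623027 / (2 × 0.0066) = 47.20 Myr.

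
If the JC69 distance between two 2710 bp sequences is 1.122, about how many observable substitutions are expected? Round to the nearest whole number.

Invert JC69: p = (3/4)(1 − e^(−4d/3)) = 0.75 × (1 − e^(-1.496)) = 0.75 × (1 − 0.224024) = 0.581982.
Expected differing sites = pL ≈ 0.581982 × 2710 = 1577.17122 ≈ 1577.

1577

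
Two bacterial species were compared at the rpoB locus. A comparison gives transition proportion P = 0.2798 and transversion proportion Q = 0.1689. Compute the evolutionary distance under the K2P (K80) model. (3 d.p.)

Under the Kimura two-parameter model, d = −½ ln(1 − 2P − Q) − ¼ ln(1 − 2Q).
1 − 2P − Q = 0.2715, giving −½ ln(0.2715) = 0.651897.
1 − 2Q = 0.6622, giving −¼ ln(0.6622) = 0.103047.
d = 0.651897 + 0.103047 = 0.754944.

0.755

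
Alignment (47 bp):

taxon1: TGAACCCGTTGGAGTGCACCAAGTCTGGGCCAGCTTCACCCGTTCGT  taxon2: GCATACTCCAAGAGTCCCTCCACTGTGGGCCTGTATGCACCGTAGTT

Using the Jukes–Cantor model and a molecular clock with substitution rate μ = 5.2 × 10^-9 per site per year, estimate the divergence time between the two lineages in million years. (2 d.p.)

82.36

The sequences differ at 24 of 47 sites, so p = 24/47 ≈ 0.510638.
d = −(3/4) ln(1 − 4p/3) = −0.75 ln(1 − 0.680851) = −0.75 ln(0.319149)
  = −0.75 × (-1.142097) = 0.856573 substitutions/site.
Under a molecular clock d = 2μt, so t = d/(2μ) = 0.856573 / (2 × 5.2 × 10^-9) = 82.36 million years.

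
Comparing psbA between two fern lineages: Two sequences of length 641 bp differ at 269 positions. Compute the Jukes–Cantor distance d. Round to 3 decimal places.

p = 269/641 ≈ 0.419657.
d = −(3/4) ln(1 − 4p/3) = −0.75 ln(1 − 0.559543) = −0.75 ln(0.440457)
  = −0.75 × (-0.819942) = 0.614957 substitutions/site.

0.615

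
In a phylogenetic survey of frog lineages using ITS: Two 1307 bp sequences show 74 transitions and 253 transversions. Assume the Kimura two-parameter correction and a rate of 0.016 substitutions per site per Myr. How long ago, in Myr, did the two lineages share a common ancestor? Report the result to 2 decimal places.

P = 74/1307 ≈ 0.056618 and Q = 253/1307 ≈ 0.193573.
Under the Kimura two-parameter model, d = −½ ln(1 − 2P − Q) − ¼ ln(1 − 2Q).
1 − 2P − Q = 0.693191, giving −½ ln(0.693191) = 0.183225.
1 − 2Q = 0.612854, giving −¼ ln(0.612854) = 0.122407.
d = 0.183225 + 0.122407 = 0.305632.
Under a molecular clock d = 2μt, so t = d/(2μ) = 0.305632 / (2 × 0.016) = 9.55 Myr.

9.55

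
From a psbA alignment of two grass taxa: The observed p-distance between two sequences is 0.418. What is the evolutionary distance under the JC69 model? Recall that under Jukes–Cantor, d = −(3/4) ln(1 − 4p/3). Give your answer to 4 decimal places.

d = −(3/4) ln(1 − 4p/3) = −0.75 ln(1 − 0.557333) = −0.75 ln(0.442667)
  = −0.75 × (-0.814937) = 0.611203 substitutions/site.

0.6112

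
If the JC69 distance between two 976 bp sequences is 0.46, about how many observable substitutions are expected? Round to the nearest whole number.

Invert JC69: p = (3/4)(1 − e^(−4d/3)) = 0.75 × (1 − e^(-0.613333)) = 0.75 × (1 − 0.541543) = 0.343843.
Expected differing sites = pL ≈ 0.343843 × 976 = 335.590768 ≈ 336.

336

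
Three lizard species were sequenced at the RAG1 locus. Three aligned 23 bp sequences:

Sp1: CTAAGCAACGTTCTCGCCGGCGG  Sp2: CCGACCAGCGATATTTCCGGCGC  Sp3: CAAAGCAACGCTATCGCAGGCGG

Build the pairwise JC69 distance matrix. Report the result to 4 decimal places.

d(Sp1,Sp2) = 0.5532, d(Sp1,Sp3) = 0.1979, d(Sp2,Sp3) = 0.5532

Sp1–Sp2: 9/23 sites differ → p ≈ 0.391304, d = −0.75 ln(1 − 0.521739) = 0.553199 ≈ 0.5532.
Sp1–Sp3: 4/23 sites differ → p ≈ 0.173913, d = −0.75 ln(1 − 0.231884) = 0.197861 ≈ 0.1979.
Sp2–Sp3: 9/23 sites differ → p ≈ 0.391304, d = −0.75 ln(1 − 0.521739) = 0.553199 ≈ 0.5532.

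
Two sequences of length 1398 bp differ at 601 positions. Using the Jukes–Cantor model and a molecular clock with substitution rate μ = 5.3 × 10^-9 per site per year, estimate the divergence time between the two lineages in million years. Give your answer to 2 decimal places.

60.24

p = 601/1398 ≈ 0.4299.
d = −(3/4) ln(1 − 4p/3) = −0.75 ln(1 − 0.5732) = −0.75 ln(0.4268)
  = −0.75 × (-0.851440) = 0.638580 substitutions/site.
Under a molecular clock d = 2μt, so t = d/(2μ) = 0.638580 / (2 × 5.3 × 10^-9) = 60.24 million years.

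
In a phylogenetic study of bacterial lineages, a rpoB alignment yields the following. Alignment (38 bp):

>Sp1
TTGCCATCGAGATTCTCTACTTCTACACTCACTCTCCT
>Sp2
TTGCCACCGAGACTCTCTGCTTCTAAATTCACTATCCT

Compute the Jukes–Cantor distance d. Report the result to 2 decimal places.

0.18

The sequences differ at 6 of 38 sites (7, 13, 19, 26, 28, 34), so p = 6/38 ≈ 0.157895.
d = −(3/4) ln(1 − 4p/3) = −0.75 ln(1 − 0.210527) = −0.75 ln(0.789473)
  = −0.75 × (-0.236390) = 0.177293 substitutions/site.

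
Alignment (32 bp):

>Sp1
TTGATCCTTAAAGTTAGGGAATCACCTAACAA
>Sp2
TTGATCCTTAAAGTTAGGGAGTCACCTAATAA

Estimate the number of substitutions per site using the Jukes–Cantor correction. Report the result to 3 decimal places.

The sequences differ at 2 of 32 sites (21, 30), so p = 2/32 = 0.0625.
d = −(3/4) ln(1 − 4p/3) = −0.75 ln(1 − 0.083333) = −0.75 ln(0.916667)
  = −0.75 × (-0.087011) = 0.065258 substitutions/site.

0.065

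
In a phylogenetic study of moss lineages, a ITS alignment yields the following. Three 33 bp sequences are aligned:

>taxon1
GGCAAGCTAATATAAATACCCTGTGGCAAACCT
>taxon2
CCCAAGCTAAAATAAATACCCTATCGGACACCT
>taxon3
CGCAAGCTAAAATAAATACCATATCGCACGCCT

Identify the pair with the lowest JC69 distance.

taxon2 and taxon3

taxon1–taxon2: 7/33 differ, p = 0.212, d = 0.249.
taxon1–taxon3: 7/33 differ, p = 0.212, d = 0.249.
taxon2–taxon3: 4/33 differ, p = 0.121, d = 0.132.
The smallest distance is between taxon2 and taxon3.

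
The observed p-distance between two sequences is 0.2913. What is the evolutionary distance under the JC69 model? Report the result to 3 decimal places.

d = −(3/4) ln(1 − 4p/3) = −0.75 ln(1 − 0.3884) = −0.75 ln(0.6116)
  = −0.75 × (-0.491677) = 0.368758 substitutions/site.

0.369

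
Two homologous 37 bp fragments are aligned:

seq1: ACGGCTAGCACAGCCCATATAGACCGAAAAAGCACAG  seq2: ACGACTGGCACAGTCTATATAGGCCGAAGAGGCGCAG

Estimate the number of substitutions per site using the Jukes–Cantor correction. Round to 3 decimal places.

The sequences differ at 8 of 37 sites (4, 7, 14, 16, 23, 29, 31, 34), so p = 8/37 ≈ 0.216216.
d = −(3/4) ln(1 − 4p/3) = −0.75 ln(1 − 0.288288) = −0.75 ln(0.711712)
  = −0.75 × (-0.340082) = 0.255062 substitutions/site.

0.255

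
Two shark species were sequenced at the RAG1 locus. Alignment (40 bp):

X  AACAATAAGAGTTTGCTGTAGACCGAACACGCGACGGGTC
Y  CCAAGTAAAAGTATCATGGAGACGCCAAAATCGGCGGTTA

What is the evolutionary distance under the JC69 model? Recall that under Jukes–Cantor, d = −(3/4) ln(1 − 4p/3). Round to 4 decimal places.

The sequences differ at 18 of 40 sites, so p = 18/40 = 0.45.
d = −(3/4) ln(1 − 4p/3) = −0.75 ln(1 − 0.6) = −0.75 ln(0.4)
  = −0.75 × (-0.916291) = 0.687218 substitutions/site.

0.6872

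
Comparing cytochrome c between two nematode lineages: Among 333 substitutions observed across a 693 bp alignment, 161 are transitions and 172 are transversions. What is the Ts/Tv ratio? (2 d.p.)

R = 161/172 = 0.936046… ≈ 0.94 (to 2 d.p.).

0.94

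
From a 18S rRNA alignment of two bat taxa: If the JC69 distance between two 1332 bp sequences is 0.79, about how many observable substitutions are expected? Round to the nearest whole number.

651

Invert JC69: p = (3/4)(1 − e^(−4d/3)) = 0.75 × (1 − e^(-1.053333)) = 0.75 × (1 − 0.348773) = 0.488420.
Expected differing sites = pL ≈ 0.488420 × 1332 = 650.57544 ≈ 651.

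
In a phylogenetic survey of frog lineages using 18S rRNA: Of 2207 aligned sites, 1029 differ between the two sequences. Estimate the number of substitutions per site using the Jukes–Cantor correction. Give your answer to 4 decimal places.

0.7290

p = 1029/2207 ≈ 0.466244.
d = −(3/4) ln(1 − 4p/3) = −0.75 ln(1 − 0.621659) = −0.75 ln(0.378341)
  = −0.75 × (-0.971959) = 0.728969 substitutions/site.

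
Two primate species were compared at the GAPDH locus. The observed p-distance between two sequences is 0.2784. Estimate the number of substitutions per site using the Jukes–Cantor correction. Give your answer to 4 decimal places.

d = −(3/4) ln(1 − 4p/3) = −0.75 ln(1 − 0.3712) = −0.75 ln(0.6288)
  = −0.75 × (-0.463942) = 0.347957 substitutions/site.

0.3480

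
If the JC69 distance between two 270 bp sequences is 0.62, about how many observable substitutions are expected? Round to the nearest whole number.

114

Invert JC69: p = (3/4)(1 − e^(−4d/3)) = 0.75 × (1 − e^(-0.826667)) = 0.75 × (1 − 0.437505) = 0.421871.
Expected differing sites = pL ≈ 0.421871 × 270 = 113.90517 ≈ 114.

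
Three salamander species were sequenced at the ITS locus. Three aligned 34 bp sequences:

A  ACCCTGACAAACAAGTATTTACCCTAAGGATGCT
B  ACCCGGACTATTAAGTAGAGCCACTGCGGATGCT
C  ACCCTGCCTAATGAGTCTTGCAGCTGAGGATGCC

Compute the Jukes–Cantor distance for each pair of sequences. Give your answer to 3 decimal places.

A–B: 11/34 sites differ → p ≈ 0.323529, d = −0.75 ln(1 − 0.431372) = 0.423397 ≈ 0.423.
A–C: 11/34 sites differ → p ≈ 0.323529, d = −0.75 ln(1 − 0.431372) = 0.423397 ≈ 0.423.
B–C: 11/34 sites differ → p ≈ 0.323529, d = −0.75 ln(1 − 0.431372) = 0.423397 ≈ 0.423.

d(A,B) = 0.423, d(A,C) = 0.423, d(B,C) = 0.423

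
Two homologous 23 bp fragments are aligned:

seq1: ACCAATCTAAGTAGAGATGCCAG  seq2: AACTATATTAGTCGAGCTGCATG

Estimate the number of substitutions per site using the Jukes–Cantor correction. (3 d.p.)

The sequences differ at 8 of 23 sites (2, 4, 7, 9, 13, 17, 21, 22), so p = 8/23 ≈ 0.347826.
d = −(3/4) ln(1 − 4p/3) = −0.75 ln(1 − 0.463768) = −0.75 ln(0.536232)
  = −0.75 × (-0.623188) = 0.467391 substitutions/site.

0.467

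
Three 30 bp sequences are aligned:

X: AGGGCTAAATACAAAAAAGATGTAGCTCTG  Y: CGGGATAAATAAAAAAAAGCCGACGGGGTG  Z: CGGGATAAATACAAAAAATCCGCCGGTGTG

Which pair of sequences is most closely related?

X–Y: 10/30 differ, p = 0.333, d = 0.441.
X–Z: 9/30 differ, p = 0.300, d = 0.383.
Y–Z: 4/30 differ, p = 0.133, d = 0.147.
The smallest distance is between Y and Z.

Y and Z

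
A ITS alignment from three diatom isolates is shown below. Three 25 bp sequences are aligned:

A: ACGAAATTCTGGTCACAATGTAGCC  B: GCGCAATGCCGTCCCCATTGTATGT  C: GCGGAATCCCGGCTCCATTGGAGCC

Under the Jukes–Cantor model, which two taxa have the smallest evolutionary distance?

B and C

A–B: 11/25 differ, p = 0.440, d = 0.663.
A–C: 9/25 differ, p = 0.360, d = 0.490.
B–C: 8/25 differ, p = 0.320, d = 0.417.
The smallest distance is between B and C.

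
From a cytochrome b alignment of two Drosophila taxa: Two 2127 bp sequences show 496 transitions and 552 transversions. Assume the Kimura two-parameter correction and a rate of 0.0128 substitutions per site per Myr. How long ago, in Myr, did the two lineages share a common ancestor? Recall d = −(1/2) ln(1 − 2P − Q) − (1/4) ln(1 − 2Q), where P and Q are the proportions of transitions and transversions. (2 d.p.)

32.43

P = 496/2127 ≈ 0.233192 and Q = 552/2127 ≈ 0.25952.
Under the Kimura two-parameter model, d = −½ ln(1 − 2P − Q) − ¼ ln(1 − 2Q).
1 − 2P − Q = 0.274096, giving −½ ln(0.274096) = 0.647138.
1 − 2Q = 0.48096, giving −¼ ln(0.48096) = 0.182993.
d = 0.647138 + 0.182993 = 0.830131.
Under a molecular clock d = 2μt, so t = d/(2μ) = 0.830131 / (2 × 0.0128) = 32.43 Myr.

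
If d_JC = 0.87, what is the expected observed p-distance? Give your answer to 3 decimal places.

0.515

p = (3/4)(1 − e^(−4d/3)) = 0.75 × (1 − e^(-1.16)) = 0.75 × (1 − 0.313486) = 0.514886.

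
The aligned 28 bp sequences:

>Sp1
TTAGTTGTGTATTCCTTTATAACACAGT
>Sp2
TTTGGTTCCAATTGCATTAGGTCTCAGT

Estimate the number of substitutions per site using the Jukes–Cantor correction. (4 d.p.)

0.6355

The sequences differ at 12 of 28 sites, so p = 12/28 ≈ 0.428571.
d = −(3/4) ln(1 − 4p/3) = −0.75 ln(1 − 0.571428) = −0.75 ln(0.428572)
  = −0.75 × (-0.847297) = 0.635473 substitutions/site.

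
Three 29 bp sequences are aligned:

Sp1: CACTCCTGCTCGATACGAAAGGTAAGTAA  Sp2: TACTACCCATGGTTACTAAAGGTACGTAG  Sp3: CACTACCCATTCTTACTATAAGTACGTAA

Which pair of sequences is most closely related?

Sp1–Sp2: 10/29 differ, p = 0.345, d = 0.462.
Sp1–Sp3: 11/29 differ, p = 0.379, d = 0.529.
Sp2–Sp3: 6/29 differ, p = 0.207, d = 0.242.
The smallest distance is between Sp2 and Sp3.

Sp2 and Sp3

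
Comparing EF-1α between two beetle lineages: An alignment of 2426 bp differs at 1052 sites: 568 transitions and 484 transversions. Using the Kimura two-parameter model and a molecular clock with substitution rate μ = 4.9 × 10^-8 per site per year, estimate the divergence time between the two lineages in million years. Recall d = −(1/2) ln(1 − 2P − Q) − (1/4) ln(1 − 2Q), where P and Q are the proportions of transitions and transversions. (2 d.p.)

P = 568/2426 ≈ 0.23413 and Q = 484/2426 ≈ 0.199505.
Under the Kimura two-parameter model, d = −½ ln(1 − 2P − Q) − ¼ ln(1 − 2Q).
1 − 2P − Q = 0.332235, giving −½ ln(0.332235) = 0.550956.
1 − 2Q = 0.60099, giving −¼ ln(0.60099) = 0.127294.
d = 0.550956 + 0.127294 = 0.678250.
Under a molecular clock d = 2μt, so t = d/(2μ) = 0.678250 / (2 × 4.9 × 10^-8) = 6.92 million years.

6.92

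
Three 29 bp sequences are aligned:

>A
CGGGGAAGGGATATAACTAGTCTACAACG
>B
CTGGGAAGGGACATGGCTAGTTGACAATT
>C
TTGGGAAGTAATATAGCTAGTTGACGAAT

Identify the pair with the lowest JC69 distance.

B and C

A–B: 8/29 differ, p = 0.276, d = 0.344.
A–C: 10/29 differ, p = 0.345, d = 0.462.
B–C: 7/29 differ, p = 0.241, d = 0.291.
The smallest distance is between B and C.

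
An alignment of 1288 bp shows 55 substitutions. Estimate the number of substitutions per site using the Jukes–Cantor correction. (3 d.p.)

p = 55/1288 ≈ 0.042702.
d = −(3/4) ln(1 − 4p/3) = −0.75 ln(1 − 0.056936) = −0.75 ln(0.943064)
  = −0.75 × (-0.058621) = 0.043966 substitutions/site.

0.044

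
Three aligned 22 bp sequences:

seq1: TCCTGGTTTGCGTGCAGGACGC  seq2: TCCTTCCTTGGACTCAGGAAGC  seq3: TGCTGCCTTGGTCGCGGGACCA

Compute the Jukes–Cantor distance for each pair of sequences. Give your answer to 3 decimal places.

d(seq1,seq2) = 0.497, d(seq1,seq3) = 0.591, d(seq2,seq3) = 0.497

seq1–seq2: 8/22 sites differ → p ≈ 0.363636, d = −0.75 ln(1 − 0.484848) = 0.497470 ≈ 0.497.
seq1–seq3: 9/22 sites differ → p ≈ 0.409091, d = −0.75 ln(1 − 0.545455) = 0.591344 ≈ 0.591.
seq2–seq3: 8/22 sites differ → p ≈ 0.363636, d = −0.75 ln(1 − 0.484848) = 0.497470 ≈ 0.497.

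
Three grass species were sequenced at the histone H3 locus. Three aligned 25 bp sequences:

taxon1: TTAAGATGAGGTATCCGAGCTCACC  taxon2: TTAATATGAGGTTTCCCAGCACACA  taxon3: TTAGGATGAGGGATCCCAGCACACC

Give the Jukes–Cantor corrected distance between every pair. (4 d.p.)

d(taxon1,taxon2) = 0.2326, d(taxon1,taxon3) = 0.1800, d(taxon2,taxon3) = 0.2326

taxon1–taxon2: 5/25 sites differ → p = 0.2, d = −0.75 ln(1 − 0.266667) = 0.232617 ≈ 0.2326.
taxon1–taxon3: 4/25 sites differ → p = 0.16, d = −0.75 ln(1 − 0.213333) = 0.179963 ≈ 0.1800.
taxon2–taxon3: 5/25 sites differ → p = 0.2, d = −0.75 ln(1 − 0.266667) = 0.232617 ≈ 0.2326.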